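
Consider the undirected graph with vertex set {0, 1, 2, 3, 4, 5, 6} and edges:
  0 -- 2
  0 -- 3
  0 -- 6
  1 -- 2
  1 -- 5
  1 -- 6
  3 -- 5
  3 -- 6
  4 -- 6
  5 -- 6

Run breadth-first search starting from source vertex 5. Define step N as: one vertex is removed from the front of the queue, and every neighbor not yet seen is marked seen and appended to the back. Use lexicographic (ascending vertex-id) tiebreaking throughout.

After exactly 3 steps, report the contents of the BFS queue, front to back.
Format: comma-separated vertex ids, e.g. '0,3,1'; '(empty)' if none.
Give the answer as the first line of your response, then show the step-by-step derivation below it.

6,2,0

step 1: dequeue 5; queue=[1,3,6]; order=5
step 2: dequeue 1; queue=[3,6,2]; order=5,1
step 3: dequeue 3; queue=[6,2,0]; order=5,1,3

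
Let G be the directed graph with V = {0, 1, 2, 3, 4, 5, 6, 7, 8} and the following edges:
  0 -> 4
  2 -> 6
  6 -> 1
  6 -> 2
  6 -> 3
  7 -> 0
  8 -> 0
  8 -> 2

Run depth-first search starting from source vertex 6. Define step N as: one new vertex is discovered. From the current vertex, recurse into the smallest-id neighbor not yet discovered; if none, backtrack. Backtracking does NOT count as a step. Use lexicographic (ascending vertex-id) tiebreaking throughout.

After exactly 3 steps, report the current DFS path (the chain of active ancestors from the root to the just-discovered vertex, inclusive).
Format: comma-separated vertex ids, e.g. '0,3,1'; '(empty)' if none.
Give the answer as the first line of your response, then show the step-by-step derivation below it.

6,2

step 1: discover 6; path=6; order=6
step 2: discover 1; path=6>1; order=6,1
step 3: discover 2; path=6>2; order=6,1,2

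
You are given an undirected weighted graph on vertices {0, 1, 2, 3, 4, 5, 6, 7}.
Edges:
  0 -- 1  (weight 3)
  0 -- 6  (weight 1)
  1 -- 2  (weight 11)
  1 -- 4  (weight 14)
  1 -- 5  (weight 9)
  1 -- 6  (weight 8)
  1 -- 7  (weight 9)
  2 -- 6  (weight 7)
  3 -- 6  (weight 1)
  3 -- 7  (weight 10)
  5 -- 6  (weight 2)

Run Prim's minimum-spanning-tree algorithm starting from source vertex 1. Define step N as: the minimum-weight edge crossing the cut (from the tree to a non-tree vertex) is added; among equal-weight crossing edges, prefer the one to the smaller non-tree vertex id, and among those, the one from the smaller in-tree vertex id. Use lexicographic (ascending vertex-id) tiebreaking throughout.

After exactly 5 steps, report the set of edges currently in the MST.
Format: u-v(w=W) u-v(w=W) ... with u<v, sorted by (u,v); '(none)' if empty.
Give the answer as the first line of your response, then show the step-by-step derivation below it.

0-1(w=3) 0-6(w=1) 2-6(w=7) 3-6(w=1) 5-6(w=2)

step 1: add edge 0-1 (w=3); MST = {0-1(w=3)}
step 2: add edge 0-6 (w=1); MST = {0-1(w=3) 0-6(w=1)}
step 3: add edge 3-6 (w=1); MST = {0-1(w=3) 0-6(w=1) 3-6(w=1)}
step 4: add edge 5-6 (w=2); MST = {0-1(w=3) 0-6(w=1) 3-6(w=1) 5-6(w=2)}
step 5: add edge 2-6 (w=7); MST = {0-1(w=3) 0-6(w=1) 2-6(w=7) 3-6(w=1) 5-6(w=2)}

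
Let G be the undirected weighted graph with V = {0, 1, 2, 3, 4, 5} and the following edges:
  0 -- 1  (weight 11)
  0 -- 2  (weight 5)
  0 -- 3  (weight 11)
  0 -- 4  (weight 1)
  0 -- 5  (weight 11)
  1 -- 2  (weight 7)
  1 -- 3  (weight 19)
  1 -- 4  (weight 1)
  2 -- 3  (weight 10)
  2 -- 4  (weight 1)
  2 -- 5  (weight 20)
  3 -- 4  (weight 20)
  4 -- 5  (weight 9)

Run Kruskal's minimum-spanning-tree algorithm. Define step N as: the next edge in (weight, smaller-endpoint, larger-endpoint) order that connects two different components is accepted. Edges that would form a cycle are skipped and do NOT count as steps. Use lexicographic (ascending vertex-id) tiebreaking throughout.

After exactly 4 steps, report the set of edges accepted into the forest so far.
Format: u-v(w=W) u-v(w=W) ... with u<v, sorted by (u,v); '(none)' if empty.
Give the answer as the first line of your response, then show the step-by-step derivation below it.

0-4(w=1) 1-4(w=1) 2-4(w=1) 4-5(w=9)

step 1: add edge 0-4 (w=1); MST = {0-4(w=1)}
step 2: add edge 1-4 (w=1); MST = {0-4(w=1) 1-4(w=1)}
step 3: add edge 2-4 (w=1); MST = {0-4(w=1) 1-4(w=1) 2-4(w=1)}
step 4: add edge 4-5 (w=9); MST = {0-4(w=1) 1-4(w=1) 2-4(w=1) 4-5(w=9)}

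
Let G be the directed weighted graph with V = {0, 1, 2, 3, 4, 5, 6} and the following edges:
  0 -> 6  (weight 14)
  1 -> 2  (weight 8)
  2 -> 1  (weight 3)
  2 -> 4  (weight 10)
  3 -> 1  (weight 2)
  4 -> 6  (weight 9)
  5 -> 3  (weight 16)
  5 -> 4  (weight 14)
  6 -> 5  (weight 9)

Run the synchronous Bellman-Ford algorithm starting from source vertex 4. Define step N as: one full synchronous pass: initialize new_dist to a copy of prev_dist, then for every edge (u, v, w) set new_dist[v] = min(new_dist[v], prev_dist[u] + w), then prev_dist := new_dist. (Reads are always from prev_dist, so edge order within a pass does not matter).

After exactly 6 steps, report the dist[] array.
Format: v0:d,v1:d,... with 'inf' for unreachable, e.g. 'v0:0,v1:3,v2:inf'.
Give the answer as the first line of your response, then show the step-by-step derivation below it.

v0:inf,v1:36,v2:44,v3:34,v4:0,v5:18,v6:9

step 1: dist = v0:inf,v1:inf,v2:inf,v3:inf,v4:0,v5:inf,v6:9
step 2: dist = v0:inf,v1:inf,v2:inf,v3:inf,v4:0,v5:18,v6:9
step 3: dist = v0:inf,v1:inf,v2:inf,v3:34,v4:0,v5:18,v6:9
step 4: dist = v0:inf,v1:36,v2:inf,v3:34,v4:0,v5:18,v6:9
step 5: dist = v0:inf,v1:36,v2:44,v3:34,v4:0,v5:18,v6:9
step 6: dist = v0:inf,v1:36,v2:44,v3:34,v4:0,v5:18,v6:9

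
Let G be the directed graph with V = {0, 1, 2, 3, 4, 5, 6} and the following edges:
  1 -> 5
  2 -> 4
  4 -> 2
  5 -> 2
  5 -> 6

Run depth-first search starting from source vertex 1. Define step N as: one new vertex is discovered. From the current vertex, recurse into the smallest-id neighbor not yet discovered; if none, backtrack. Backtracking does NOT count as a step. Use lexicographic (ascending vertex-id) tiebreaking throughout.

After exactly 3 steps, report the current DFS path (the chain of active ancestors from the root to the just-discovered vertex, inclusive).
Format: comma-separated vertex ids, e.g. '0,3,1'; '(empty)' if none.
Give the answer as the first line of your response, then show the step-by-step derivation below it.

1,5,2

step 1: discover 1; path=1; order=1
step 2: discover 5; path=1>5; order=1,5
step 3: discover 2; path=1>5>2; order=1,5,2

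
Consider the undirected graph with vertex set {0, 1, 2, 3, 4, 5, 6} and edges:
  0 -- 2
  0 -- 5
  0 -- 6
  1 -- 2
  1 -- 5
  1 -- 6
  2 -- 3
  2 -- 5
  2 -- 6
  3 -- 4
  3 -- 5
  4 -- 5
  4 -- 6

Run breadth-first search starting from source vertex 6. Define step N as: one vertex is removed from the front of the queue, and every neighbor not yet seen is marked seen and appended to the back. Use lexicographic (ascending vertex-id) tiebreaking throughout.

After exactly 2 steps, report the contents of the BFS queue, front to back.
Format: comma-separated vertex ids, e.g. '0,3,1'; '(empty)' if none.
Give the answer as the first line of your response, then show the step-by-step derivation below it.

1,2,4,5

step 1: dequeue 6; queue=[0,1,2,4]; order=6
step 2: dequeue 0; queue=[1,2,4,5]; order=6,0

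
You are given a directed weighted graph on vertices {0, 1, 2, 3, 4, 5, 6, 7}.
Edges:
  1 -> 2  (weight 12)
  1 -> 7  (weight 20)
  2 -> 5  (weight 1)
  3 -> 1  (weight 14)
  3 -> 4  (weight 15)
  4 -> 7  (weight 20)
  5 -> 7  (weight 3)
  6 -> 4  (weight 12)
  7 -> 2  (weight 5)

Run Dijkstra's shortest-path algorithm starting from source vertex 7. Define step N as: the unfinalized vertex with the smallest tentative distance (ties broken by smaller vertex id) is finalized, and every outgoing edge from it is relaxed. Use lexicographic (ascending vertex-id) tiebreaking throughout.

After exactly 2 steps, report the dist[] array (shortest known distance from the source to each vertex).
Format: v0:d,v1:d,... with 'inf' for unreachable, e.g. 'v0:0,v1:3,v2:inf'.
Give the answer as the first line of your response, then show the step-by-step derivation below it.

v0:inf,v1:inf,v2:5,v3:inf,v4:inf,v5:6,v6:inf,v7:0

step 1: dist = v0:inf,v1:inf,v2:5,v3:inf,v4:inf,v5:inf,v6:inf,v7:0
step 2: dist = v0:inf,v1:inf,v2:5,v3:inf,v4:inf,v5:6,v6:inf,v7:0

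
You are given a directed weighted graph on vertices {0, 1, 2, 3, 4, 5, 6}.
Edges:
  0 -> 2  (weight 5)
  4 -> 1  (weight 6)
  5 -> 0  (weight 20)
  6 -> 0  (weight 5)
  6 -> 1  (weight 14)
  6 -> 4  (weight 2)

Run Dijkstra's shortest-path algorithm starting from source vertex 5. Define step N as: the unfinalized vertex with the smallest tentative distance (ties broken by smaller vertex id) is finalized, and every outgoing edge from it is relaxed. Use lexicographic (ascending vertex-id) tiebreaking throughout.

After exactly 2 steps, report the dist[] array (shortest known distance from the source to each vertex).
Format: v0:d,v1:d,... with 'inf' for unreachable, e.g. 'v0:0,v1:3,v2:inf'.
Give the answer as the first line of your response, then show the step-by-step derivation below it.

v0:20,v1:inf,v2:25,v3:inf,v4:inf,v5:0,v6:inf

step 1: dist = v0:20,v1:inf,v2:inf,v3:inf,v4:inf,v5:0,v6:inf
step 2: dist = v0:20,v1:inf,v2:25,v3:inf,v4:inf,v5:0,v6:inf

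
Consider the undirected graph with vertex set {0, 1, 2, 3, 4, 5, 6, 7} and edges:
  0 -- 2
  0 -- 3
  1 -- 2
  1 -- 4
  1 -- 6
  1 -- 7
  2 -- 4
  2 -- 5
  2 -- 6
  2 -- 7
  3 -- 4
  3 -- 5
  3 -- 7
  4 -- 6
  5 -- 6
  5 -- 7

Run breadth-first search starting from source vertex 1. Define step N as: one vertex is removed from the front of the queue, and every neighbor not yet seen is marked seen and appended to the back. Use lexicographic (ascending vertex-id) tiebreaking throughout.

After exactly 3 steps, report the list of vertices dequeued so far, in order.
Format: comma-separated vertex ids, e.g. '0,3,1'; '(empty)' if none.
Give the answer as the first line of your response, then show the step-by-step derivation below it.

1,2,4

step 1: dequeue 1; queue=[2,4,6,7]; order=1
step 2: dequeue 2; queue=[4,6,7,0,5]; order=1,2
step 3: dequeue 4; queue=[6,7,0,5,3]; order=1,2,4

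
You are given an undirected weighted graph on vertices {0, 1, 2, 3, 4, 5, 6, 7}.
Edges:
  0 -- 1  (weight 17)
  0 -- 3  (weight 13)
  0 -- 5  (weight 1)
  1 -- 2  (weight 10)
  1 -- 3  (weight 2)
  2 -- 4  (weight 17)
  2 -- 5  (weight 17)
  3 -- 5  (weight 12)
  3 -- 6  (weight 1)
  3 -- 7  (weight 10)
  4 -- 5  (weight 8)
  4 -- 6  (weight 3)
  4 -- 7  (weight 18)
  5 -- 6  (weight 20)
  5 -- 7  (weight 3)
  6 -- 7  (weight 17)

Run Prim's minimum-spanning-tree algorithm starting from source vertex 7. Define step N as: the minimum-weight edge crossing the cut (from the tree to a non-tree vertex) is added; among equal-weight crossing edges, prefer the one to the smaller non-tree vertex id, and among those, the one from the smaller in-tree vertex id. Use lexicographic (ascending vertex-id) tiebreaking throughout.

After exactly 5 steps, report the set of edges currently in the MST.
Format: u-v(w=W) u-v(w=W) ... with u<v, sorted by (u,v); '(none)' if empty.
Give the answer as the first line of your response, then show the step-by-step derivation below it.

0-5(w=1) 3-6(w=1) 4-5(w=8) 4-6(w=3) 5-7(w=3)

step 1: add edge 5-7 (w=3); MST = {5-7(w=3)}
step 2: add edge 0-5 (w=1); MST = {0-5(w=1) 5-7(w=3)}
step 3: add edge 4-5 (w=8); MST = {0-5(w=1) 4-5(w=8) 5-7(w=3)}
step 4: add edge 4-6 (w=3); MST = {0-5(w=1) 4-5(w=8) 4-6(w=3) 5-7(w=3)}
step 5: add edge 3-6 (w=1); MST = {0-5(w=1) 3-6(w=1) 4-5(w=8) 4-6(w=3) 5-7(w=3)}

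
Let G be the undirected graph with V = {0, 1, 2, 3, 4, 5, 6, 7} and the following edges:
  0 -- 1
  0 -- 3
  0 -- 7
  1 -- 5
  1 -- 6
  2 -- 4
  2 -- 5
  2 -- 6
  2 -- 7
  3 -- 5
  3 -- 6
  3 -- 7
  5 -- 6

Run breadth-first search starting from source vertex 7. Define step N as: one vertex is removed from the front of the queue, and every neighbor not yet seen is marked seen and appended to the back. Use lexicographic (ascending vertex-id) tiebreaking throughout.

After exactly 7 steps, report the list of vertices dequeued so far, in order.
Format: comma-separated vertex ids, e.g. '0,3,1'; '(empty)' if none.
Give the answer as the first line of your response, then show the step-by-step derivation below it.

7,0,2,3,1,4,5

step 1: dequeue 7; queue=[0,2,3]; order=7
step 2: dequeue 0; queue=[2,3,1]; order=7,0
step 3: dequeue 2; queue=[3,1,4,5,6]; order=7,0,2
step 4: dequeue 3; queue=[1,4,5,6]; order=7,0,2,3
step 5: dequeue 1; queue=[4,5,6]; order=7,0,2,3,1
step 6: dequeue 4; queue=[5,6]; order=7,0,2,3,1,4
step 7: dequeue 5; queue=[6]; order=7,0,2,3,1,4,5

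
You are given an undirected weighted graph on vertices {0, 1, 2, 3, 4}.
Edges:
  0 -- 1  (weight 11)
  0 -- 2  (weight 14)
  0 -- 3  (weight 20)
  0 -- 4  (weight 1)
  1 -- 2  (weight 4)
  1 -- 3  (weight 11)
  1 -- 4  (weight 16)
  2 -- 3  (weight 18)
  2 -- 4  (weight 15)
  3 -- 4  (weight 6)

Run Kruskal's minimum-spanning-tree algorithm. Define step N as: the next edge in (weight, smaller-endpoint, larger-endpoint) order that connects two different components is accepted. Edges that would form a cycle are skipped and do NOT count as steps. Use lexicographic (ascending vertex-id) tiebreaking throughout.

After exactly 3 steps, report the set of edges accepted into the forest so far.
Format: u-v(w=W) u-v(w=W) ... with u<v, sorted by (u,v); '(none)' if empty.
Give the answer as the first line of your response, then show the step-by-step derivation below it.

0-4(w=1) 1-2(w=4) 3-4(w=6)

step 1: add edge 0-4 (w=1); MST = {0-4(w=1)}
step 2: add edge 1-2 (w=4); MST = {0-4(w=1) 1-2(w=4)}
step 3: add edge 3-4 (w=6); MST = {0-4(w=1) 1-2(w=4) 3-4(w=6)}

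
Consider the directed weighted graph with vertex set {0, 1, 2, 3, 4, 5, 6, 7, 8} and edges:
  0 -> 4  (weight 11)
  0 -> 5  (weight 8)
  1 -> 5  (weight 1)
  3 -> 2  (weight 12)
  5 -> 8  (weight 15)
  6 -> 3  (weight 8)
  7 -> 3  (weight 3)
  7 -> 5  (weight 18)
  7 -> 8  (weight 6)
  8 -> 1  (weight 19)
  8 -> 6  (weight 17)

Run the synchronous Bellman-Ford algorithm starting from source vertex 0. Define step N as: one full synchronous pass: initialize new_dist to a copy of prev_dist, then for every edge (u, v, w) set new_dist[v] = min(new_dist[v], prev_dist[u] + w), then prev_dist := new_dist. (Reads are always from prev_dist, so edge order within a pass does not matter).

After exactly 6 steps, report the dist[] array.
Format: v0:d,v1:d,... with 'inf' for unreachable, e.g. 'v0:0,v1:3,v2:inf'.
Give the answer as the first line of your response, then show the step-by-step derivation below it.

v0:0,v1:42,v2:60,v3:48,v4:11,v5:8,v6:40,v7:inf,v8:23

step 1: dist = v0:0,v1:inf,v2:inf,v3:inf,v4:11,v5:8,v6:inf,v7:inf,v8:inf
step 2: dist = v0:0,v1:inf,v2:inf,v3:inf,v4:11,v5:8,v6:inf,v7:inf,v8:23
step 3: dist = v0:0,v1:42,v2:inf,v3:inf,v4:11,v5:8,v6:40,v7:inf,v8:23
step 4: dist = v0:0,v1:42,v2:inf,v3:48,v4:11,v5:8,v6:40,v7:inf,v8:23
step 5: dist = v0:0,v1:42,v2:60,v3:48,v4:11,v5:8,v6:40,v7:inf,v8:23
step 6: dist = v0:0,v1:42,v2:60,v3:48,v4:11,v5:8,v6:40,v7:inf,v8:23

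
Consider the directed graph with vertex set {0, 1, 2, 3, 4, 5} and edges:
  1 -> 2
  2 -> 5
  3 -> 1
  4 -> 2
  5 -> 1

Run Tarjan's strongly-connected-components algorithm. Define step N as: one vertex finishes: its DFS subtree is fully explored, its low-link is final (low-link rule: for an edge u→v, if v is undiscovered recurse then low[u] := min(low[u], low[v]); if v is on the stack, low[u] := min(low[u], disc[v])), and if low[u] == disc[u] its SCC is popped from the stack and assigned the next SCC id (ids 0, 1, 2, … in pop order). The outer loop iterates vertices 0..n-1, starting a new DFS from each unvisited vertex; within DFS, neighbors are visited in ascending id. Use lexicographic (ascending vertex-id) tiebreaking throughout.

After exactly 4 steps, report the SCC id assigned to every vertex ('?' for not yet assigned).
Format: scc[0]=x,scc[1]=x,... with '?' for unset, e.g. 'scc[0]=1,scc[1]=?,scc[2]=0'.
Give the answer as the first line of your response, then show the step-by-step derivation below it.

scc[0]=0,scc[1]=1,scc[2]=1,scc[3]=?,scc[4]=?,scc[5]=1

step 1: low=(low[0]=0,low[1]=?,low[2]=?,low[3]=?,low[4]=?,low[5]=?); scc=(scc[0]=0,scc[1]=?,scc[2]=?,scc[3]=?,scc[4]=?,scc[5]=?)
step 2: low=(low[0]=0,low[1]=1,low[2]=2,low[3]=?,low[4]=?,low[5]=1); scc=(scc[0]=0,scc[1]=?,scc[2]=?,scc[3]=?,scc[4]=?,scc[5]=?)
step 3: low=(low[0]=0,low[1]=1,low[2]=1,low[3]=?,low[4]=?,low[5]=1); scc=(scc[0]=0,scc[1]=?,scc[2]=?,scc[3]=?,scc[4]=?,scc[5]=?)
step 4: low=(low[0]=0,low[1]=1,low[2]=1,low[3]=?,low[4]=?,low[5]=1); scc=(scc[0]=0,scc[1]=1,scc[2]=1,scc[3]=?,scc[4]=?,scc[5]=1)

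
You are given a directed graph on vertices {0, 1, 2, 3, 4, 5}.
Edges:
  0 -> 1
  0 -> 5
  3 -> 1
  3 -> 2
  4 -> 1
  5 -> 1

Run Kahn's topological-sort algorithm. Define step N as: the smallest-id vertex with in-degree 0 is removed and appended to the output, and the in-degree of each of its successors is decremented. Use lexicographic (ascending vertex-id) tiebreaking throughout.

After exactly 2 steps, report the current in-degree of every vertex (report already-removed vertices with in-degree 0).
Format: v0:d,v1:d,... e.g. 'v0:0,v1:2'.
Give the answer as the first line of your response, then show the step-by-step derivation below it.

v0:0,v1:2,v2:0,v3:0,v4:0,v5:0

step 1: output 0; order=[0]; indeg=(0,3,1,0,0,0)
step 2: output 3; order=[0,3]; indeg=(0,2,0,0,0,0)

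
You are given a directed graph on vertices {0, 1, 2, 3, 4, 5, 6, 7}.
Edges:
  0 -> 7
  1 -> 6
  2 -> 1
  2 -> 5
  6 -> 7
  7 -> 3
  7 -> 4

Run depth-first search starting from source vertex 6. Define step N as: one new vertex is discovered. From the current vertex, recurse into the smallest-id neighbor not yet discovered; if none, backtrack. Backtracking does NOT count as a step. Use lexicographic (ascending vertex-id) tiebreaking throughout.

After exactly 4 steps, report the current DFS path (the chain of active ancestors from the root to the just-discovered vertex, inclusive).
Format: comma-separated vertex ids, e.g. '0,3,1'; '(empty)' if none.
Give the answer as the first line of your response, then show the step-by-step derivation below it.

6,7,4

step 1: discover 6; path=6; order=6
step 2: discover 7; path=6>7; order=6,7
step 3: discover 3; path=6>7>3; order=6,7,3
step 4: discover 4; path=6>7>4; order=6,7,3,4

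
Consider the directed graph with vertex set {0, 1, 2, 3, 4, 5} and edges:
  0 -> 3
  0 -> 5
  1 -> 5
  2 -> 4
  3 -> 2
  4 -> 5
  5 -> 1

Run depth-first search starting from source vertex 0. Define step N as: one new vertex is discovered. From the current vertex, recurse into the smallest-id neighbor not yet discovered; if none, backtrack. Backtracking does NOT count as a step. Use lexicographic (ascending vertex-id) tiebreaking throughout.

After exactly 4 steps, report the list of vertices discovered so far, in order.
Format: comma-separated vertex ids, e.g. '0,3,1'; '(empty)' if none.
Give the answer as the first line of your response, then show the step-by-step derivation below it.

0,3,2,4

step 1: discover 0; path=0; order=0
step 2: discover 3; path=0>3; order=0,3
step 3: discover 2; path=0>3>2; order=0,3,2
step 4: discover 4; path=0>3>2>4; order=0,3,2,4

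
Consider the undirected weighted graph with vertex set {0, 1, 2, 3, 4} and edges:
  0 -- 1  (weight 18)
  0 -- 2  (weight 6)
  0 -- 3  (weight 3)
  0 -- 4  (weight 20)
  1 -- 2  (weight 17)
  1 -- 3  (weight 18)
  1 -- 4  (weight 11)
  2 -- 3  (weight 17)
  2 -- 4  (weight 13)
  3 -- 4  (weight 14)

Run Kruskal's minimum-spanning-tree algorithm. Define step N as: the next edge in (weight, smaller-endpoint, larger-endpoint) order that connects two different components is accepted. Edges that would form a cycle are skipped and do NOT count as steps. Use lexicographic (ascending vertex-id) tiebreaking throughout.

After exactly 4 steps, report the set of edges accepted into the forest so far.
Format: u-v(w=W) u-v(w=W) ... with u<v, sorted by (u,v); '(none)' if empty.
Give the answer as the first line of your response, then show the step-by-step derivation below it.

0-2(w=6) 0-3(w=3) 1-4(w=11) 2-4(w=13)

step 1: add edge 0-3 (w=3); MST = {0-3(w=3)}
step 2: add edge 0-2 (w=6); MST = {0-2(w=6) 0-3(w=3)}
step 3: add edge 1-4 (w=11); MST = {0-2(w=6) 0-3(w=3) 1-4(w=11)}
step 4: add edge 2-4 (w=13); MST = {0-2(w=6) 0-3(w=3) 1-4(w=11) 2-4(w=13)}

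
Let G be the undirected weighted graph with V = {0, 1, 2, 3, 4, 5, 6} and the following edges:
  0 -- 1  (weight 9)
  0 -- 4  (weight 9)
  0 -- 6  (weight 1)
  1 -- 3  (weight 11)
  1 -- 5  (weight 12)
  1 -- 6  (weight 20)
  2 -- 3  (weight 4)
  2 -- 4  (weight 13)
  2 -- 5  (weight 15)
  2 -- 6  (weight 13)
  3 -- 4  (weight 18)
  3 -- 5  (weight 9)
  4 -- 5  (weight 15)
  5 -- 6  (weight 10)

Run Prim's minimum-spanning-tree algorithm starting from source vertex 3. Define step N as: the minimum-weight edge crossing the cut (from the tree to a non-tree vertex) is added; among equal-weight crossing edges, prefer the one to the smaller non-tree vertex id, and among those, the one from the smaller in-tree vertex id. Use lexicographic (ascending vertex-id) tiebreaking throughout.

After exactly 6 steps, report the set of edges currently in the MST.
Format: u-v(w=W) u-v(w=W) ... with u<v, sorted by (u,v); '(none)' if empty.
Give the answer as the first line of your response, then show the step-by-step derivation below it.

0-1(w=9) 0-4(w=9) 0-6(w=1) 2-3(w=4) 3-5(w=9) 5-6(w=10)

step 1: add edge 2-3 (w=4); MST = {2-3(w=4)}
step 2: add edge 3-5 (w=9); MST = {2-3(w=4) 3-5(w=9)}
step 3: add edge 5-6 (w=10); MST = {2-3(w=4) 3-5(w=9) 5-6(w=10)}
step 4: add edge 0-6 (w=1); MST = {0-6(w=1) 2-3(w=4) 3-5(w=9) 5-6(w=10)}
step 5: add edge 0-1 (w=9); MST = {0-1(w=9) 0-6(w=1) 2-3(w=4) 3-5(w=9) 5-6(w=10)}
step 6: add edge 0-4 (w=9); MST = {0-1(w=9) 0-4(w=9) 0-6(w=1) 2-3(w=4) 3-5(w=9) 5-6(w=10)}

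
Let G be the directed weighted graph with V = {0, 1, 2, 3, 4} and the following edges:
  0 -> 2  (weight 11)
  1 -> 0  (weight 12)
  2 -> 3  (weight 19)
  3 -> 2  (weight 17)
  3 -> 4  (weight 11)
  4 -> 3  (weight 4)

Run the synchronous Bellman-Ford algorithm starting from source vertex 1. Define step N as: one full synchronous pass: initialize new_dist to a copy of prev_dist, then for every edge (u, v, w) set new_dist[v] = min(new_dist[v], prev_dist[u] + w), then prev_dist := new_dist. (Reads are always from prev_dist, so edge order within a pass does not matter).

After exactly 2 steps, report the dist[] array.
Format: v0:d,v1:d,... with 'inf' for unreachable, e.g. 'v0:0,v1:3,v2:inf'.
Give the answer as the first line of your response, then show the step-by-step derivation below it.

v0:12,v1:0,v2:23,v3:inf,v4:inf

step 1: dist = v0:12,v1:0,v2:inf,v3:inf,v4:inf
step 2: dist = v0:12,v1:0,v2:23,v3:inf,v4:inf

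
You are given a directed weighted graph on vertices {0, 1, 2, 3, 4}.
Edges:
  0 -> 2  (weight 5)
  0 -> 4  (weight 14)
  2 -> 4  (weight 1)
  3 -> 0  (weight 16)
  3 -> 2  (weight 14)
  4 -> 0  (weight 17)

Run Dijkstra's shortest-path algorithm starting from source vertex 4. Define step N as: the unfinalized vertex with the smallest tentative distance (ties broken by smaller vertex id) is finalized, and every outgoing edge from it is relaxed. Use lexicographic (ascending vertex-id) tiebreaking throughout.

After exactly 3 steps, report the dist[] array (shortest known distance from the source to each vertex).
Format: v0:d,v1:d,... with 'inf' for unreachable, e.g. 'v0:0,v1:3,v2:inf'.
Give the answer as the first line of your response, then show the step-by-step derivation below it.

v0:17,v1:inf,v2:22,v3:inf,v4:0

step 1: dist = v0:17,v1:inf,v2:inf,v3:inf,v4:0
step 2: dist = v0:17,v1:inf,v2:22,v3:inf,v4:0
step 3: dist = v0:17,v1:inf,v2:22,v3:inf,v4:0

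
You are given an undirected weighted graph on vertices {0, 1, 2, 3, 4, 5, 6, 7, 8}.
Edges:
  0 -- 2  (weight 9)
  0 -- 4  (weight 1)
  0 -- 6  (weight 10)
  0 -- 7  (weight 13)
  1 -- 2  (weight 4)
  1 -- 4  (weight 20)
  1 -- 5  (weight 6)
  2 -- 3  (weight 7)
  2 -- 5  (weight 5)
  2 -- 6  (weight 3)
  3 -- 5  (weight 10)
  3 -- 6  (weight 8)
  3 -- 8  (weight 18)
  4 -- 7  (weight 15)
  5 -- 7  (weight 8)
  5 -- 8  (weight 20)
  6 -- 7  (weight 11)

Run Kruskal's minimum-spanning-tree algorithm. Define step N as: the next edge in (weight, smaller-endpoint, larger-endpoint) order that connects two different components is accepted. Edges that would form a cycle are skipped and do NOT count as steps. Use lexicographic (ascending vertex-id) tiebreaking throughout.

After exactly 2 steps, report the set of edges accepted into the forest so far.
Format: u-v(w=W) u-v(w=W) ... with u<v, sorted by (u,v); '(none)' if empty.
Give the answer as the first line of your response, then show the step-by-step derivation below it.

0-4(w=1) 2-6(w=3)

step 1: add edge 0-4 (w=1); MST = {0-4(w=1)}
step 2: add edge 2-6 (w=3); MST = {0-4(w=1) 2-6(w=3)}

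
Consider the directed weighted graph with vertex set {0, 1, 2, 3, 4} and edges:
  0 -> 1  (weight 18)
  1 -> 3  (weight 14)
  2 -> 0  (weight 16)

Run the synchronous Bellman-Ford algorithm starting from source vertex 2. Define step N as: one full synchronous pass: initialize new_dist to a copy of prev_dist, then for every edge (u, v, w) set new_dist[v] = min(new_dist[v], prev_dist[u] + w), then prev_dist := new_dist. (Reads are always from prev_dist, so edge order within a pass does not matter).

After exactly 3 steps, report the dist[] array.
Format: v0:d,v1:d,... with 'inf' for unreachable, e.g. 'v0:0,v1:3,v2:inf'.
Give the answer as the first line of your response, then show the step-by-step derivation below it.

v0:16,v1:34,v2:0,v3:48,v4:inf

step 1: dist = v0:16,v1:inf,v2:0,v3:inf,v4:inf
step 2: dist = v0:16,v1:34,v2:0,v3:inf,v4:inf
step 3: dist = v0:16,v1:34,v2:0,v3:48,v4:inf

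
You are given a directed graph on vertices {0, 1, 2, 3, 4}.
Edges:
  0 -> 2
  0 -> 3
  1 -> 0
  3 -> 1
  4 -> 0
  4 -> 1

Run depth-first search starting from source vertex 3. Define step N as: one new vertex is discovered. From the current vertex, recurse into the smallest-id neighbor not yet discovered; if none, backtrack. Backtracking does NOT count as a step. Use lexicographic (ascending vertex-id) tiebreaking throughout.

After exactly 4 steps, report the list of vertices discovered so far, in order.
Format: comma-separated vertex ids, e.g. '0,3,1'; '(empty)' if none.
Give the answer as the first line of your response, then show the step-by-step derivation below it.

3,1,0,2

step 1: discover 3; path=3; order=3
step 2: discover 1; path=3>1; order=3,1
step 3: discover 0; path=3>1>0; order=3,1,0
step 4: discover 2; path=3>1>0>2; order=3,1,0,2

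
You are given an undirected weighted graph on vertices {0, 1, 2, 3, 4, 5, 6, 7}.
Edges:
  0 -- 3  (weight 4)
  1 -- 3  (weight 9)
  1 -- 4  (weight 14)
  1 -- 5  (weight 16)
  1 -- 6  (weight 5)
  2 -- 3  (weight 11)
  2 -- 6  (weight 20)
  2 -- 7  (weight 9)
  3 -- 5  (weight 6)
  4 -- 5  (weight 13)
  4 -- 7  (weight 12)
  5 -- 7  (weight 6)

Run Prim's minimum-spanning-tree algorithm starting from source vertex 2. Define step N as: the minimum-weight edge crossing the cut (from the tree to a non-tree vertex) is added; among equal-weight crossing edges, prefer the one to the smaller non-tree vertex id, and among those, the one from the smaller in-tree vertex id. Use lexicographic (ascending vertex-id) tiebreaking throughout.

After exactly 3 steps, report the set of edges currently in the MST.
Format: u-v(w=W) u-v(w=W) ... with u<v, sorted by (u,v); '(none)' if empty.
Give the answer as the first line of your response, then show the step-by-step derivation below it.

2-7(w=9) 3-5(w=6) 5-7(w=6)

step 1: add edge 2-7 (w=9); MST = {2-7(w=9)}
step 2: add edge 5-7 (w=6); MST = {2-7(w=9) 5-7(w=6)}
step 3: add edge 3-5 (w=6); MST = {2-7(w=9) 3-5(w=6) 5-7(w=6)}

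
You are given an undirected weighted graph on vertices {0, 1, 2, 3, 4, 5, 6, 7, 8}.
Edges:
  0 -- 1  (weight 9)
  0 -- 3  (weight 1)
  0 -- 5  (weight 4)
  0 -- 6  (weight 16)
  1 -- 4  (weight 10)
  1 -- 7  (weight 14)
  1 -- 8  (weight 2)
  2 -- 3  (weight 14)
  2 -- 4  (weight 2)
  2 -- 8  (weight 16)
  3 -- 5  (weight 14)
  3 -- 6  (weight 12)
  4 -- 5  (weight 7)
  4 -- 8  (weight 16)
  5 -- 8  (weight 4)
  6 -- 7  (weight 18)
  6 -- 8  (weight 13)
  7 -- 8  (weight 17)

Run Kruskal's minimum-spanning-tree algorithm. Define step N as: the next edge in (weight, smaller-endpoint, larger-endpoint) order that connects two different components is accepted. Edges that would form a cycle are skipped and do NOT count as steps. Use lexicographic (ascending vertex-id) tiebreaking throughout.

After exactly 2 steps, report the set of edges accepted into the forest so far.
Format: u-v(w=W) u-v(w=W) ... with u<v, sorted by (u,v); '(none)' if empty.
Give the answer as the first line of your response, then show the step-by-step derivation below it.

0-3(w=1) 1-8(w=2)

step 1: add edge 0-3 (w=1); MST = {0-3(w=1)}
step 2: add edge 1-8 (w=2); MST = {0-3(w=1) 1-8(w=2)}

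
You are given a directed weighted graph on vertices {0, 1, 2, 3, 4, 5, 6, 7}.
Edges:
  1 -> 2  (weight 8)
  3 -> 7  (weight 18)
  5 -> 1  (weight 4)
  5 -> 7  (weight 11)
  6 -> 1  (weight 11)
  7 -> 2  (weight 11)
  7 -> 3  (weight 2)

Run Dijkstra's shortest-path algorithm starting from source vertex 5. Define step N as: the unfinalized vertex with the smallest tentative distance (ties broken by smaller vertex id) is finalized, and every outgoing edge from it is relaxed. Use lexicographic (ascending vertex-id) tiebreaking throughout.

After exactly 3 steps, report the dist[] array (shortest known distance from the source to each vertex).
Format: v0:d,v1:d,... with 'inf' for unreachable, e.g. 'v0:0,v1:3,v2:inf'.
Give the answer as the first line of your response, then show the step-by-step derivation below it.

v0:inf,v1:4,v2:12,v3:13,v4:inf,v5:0,v6:inf,v7:11

step 1: dist = v0:inf,v1:4,v2:inf,v3:inf,v4:inf,v5:0,v6:inf,v7:11
step 2: dist = v0:inf,v1:4,v2:12,v3:inf,v4:inf,v5:0,v6:inf,v7:11
step 3: dist = v0:inf,v1:4,v2:12,v3:13,v4:inf,v5:0,v6:inf,v7:11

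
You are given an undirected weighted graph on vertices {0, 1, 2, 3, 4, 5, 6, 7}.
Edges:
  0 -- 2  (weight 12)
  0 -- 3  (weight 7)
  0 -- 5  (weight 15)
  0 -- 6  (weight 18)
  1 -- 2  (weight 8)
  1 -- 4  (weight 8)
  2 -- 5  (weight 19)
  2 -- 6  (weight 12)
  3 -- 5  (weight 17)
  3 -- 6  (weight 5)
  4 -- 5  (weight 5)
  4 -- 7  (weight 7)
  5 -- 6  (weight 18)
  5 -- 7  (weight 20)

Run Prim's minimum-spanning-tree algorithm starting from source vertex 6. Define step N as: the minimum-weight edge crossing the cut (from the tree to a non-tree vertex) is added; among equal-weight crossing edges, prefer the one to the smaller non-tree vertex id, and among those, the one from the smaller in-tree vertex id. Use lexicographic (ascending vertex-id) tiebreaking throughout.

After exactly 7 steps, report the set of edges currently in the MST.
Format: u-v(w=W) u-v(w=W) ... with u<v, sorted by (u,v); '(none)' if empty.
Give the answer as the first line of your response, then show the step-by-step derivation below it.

0-2(w=12) 0-3(w=7) 1-2(w=8) 1-4(w=8) 3-6(w=5) 4-5(w=5) 4-7(w=7)

step 1: add edge 3-6 (w=5); MST = {3-6(w=5)}
step 2: add edge 0-3 (w=7); MST = {0-3(w=7) 3-6(w=5)}
step 3: add edge 0-2 (w=12); MST = {0-2(w=12) 0-3(w=7) 3-6(w=5)}
step 4: add edge 1-2 (w=8); MST = {0-2(w=12) 0-3(w=7) 1-2(w=8) 3-6(w=5)}
step 5: add edge 1-4 (w=8); MST = {0-2(w=12) 0-3(w=7) 1-2(w=8) 1-4(w=8) 3-6(w=5)}
step 6: add edge 4-5 (w=5); MST = {0-2(w=12) 0-3(w=7) 1-2(w=8) 1-4(w=8) 3-6(w=5) 4-5(w=5)}
step 7: add edge 4-7 (w=7); MST = {0-2(w=12) 0-3(w=7) 1-2(w=8) 1-4(w=8) 3-6(w=5) 4-5(w=5) 4-7(w=7)}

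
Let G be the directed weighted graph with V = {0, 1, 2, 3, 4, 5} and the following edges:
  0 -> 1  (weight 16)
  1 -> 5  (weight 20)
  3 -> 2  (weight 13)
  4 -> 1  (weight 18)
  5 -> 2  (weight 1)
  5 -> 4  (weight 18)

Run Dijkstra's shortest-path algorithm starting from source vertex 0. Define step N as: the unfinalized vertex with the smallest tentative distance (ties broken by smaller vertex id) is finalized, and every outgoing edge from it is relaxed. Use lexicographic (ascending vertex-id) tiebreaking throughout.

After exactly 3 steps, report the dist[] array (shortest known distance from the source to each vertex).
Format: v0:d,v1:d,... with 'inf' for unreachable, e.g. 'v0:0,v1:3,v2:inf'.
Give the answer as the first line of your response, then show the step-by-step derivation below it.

v0:0,v1:16,v2:37,v3:inf,v4:54,v5:36

step 1: dist = v0:0,v1:16,v2:inf,v3:inf,v4:inf,v5:inf
step 2: dist = v0:0,v1:16,v2:inf,v3:inf,v4:inf,v5:36
step 3: dist = v0:0,v1:16,v2:37,v3:inf,v4:54,v5:36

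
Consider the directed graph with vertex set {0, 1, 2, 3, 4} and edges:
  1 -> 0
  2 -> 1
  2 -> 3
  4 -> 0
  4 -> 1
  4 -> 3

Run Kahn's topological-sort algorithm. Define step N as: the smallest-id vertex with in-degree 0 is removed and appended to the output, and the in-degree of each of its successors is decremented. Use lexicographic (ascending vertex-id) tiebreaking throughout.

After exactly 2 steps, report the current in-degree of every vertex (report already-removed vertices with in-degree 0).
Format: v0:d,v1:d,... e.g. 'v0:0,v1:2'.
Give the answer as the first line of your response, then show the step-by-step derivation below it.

v0:1,v1:0,v2:0,v3:0,v4:0

step 1: output 2; order=[2]; indeg=(2,1,0,1,0)
step 2: output 4; order=[2,4]; indeg=(1,0,0,0,0)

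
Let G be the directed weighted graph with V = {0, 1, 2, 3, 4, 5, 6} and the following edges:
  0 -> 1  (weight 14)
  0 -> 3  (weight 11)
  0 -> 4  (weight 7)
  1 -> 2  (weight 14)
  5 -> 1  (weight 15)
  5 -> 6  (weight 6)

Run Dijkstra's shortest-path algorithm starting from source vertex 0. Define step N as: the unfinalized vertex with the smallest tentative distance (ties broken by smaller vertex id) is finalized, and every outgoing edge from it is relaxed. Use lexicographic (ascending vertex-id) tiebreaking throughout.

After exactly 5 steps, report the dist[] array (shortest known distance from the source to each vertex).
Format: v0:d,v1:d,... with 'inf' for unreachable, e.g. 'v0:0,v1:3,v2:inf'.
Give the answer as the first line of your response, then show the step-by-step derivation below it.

v0:0,v1:14,v2:28,v3:11,v4:7,v5:inf,v6:inf

step 1: dist = v0:0,v1:14,v2:inf,v3:11,v4:7,v5:inf,v6:inf
step 2: dist = v0:0,v1:14,v2:inf,v3:11,v4:7,v5:inf,v6:inf
step 3: dist = v0:0,v1:14,v2:inf,v3:11,v4:7,v5:inf,v6:inf
step 4: dist = v0:0,v1:14,v2:28,v3:11,v4:7,v5:inf,v6:inf
step 5: dist = v0:0,v1:14,v2:28,v3:11,v4:7,v5:inf,v6:inf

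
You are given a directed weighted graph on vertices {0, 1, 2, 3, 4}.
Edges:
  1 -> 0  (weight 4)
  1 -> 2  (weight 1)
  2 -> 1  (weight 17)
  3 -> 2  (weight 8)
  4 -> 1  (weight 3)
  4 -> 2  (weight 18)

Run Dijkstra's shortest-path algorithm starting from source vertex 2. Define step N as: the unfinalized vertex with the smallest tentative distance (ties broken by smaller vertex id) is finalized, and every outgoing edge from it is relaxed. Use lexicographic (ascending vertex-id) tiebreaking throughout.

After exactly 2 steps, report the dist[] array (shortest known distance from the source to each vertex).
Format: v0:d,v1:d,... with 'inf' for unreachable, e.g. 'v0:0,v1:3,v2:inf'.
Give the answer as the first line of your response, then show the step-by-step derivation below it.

v0:21,v1:17,v2:0,v3:inf,v4:inf

step 1: dist = v0:inf,v1:17,v2:0,v3:inf,v4:inf
step 2: dist = v0:21,v1:17,v2:0,v3:inf,v4:inf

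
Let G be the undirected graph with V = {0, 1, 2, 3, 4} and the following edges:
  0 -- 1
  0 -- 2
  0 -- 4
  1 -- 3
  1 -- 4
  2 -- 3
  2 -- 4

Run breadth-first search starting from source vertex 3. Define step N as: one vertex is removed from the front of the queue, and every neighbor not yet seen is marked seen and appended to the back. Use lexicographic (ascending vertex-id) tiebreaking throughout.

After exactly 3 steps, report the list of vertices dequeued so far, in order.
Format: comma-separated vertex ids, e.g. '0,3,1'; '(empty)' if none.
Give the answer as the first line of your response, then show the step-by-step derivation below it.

3,1,2

step 1: dequeue 3; queue=[1,2]; order=3
step 2: dequeue 1; queue=[2,0,4]; order=3,1
step 3: dequeue 2; queue=[0,4]; order=3,1,2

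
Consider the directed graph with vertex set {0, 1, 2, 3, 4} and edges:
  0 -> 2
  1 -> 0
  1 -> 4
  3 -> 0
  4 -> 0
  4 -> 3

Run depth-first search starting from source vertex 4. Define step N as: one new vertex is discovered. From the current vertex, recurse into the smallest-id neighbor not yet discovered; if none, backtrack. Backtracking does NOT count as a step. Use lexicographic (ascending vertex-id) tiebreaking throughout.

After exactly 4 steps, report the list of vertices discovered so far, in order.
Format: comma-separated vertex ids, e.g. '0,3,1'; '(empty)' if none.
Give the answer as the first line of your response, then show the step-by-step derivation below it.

4,0,2,3

step 1: discover 4; path=4; order=4
step 2: discover 0; path=4>0; order=4,0
step 3: discover 2; path=4>0>2; order=4,0,2
step 4: discover 3; path=4>3; order=4,0,2,3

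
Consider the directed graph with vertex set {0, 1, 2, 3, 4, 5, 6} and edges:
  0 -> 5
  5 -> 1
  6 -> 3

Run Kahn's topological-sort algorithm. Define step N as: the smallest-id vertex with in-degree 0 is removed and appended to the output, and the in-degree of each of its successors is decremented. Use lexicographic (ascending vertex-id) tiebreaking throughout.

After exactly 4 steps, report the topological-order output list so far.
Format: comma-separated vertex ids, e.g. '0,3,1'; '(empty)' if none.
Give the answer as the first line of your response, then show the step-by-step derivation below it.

0,2,4,5

step 1: output 0; order=[0]; indeg=(0,1,0,1,0,0,0)
step 2: output 2; order=[0,2]; indeg=(0,1,0,1,0,0,0)
step 3: output 4; order=[0,2,4]; indeg=(0,1,0,1,0,0,0)
step 4: output 5; order=[0,2,4,5]; indeg=(0,0,0,1,0,0,0)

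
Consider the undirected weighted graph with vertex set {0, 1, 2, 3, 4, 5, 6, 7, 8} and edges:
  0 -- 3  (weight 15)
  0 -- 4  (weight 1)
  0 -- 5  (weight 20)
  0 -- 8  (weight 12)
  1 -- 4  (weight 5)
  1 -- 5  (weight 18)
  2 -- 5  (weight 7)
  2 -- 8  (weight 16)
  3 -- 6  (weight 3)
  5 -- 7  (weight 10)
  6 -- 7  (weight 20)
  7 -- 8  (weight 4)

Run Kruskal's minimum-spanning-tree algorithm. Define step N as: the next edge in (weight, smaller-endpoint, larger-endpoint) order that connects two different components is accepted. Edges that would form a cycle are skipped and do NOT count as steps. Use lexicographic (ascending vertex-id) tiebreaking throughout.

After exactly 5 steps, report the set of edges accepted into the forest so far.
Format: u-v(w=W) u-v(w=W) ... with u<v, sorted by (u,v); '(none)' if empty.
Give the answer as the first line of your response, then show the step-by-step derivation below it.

0-4(w=1) 1-4(w=5) 2-5(w=7) 3-6(w=3) 7-8(w=4)

step 1: add edge 0-4 (w=1); MST = {0-4(w=1)}
step 2: add edge 3-6 (w=3); MST = {0-4(w=1) 3-6(w=3)}
step 3: add edge 7-8 (w=4); MST = {0-4(w=1) 3-6(w=3) 7-8(w=4)}
step 4: add edge 1-4 (w=5); MST = {0-4(w=1) 1-4(w=5) 3-6(w=3) 7-8(w=4)}
step 5: add edge 2-5 (w=7); MST = {0-4(w=1) 1-4(w=5) 2-5(w=7) 3-6(w=3) 7-8(w=4)}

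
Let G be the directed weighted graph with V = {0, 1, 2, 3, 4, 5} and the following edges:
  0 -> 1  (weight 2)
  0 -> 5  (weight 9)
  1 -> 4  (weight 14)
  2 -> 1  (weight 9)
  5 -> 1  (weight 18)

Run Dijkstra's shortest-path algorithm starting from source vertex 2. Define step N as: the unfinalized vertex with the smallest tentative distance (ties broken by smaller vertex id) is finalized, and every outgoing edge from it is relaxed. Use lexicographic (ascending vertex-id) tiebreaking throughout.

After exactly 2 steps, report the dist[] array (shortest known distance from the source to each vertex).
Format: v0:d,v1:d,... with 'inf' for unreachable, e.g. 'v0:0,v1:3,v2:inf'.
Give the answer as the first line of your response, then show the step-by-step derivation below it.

v0:inf,v1:9,v2:0,v3:inf,v4:23,v5:inf

step 1: dist = v0:inf,v1:9,v2:0,v3:inf,v4:inf,v5:inf
step 2: dist = v0:inf,v1:9,v2:0,v3:inf,v4:23,v5:inf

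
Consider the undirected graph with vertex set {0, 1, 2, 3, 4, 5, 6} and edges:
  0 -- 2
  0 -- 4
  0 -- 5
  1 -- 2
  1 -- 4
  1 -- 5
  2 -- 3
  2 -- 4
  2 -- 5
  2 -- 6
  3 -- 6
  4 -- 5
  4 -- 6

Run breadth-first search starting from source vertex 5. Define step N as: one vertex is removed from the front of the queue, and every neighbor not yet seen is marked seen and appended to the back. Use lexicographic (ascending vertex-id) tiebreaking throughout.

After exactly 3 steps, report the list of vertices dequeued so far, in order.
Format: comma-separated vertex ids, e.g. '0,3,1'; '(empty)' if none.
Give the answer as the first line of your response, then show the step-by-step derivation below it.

5,0,1

step 1: dequeue 5; queue=[0,1,2,4]; order=5
step 2: dequeue 0; queue=[1,2,4]; order=5,0
step 3: dequeue 1; queue=[2,4]; order=5,0,1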